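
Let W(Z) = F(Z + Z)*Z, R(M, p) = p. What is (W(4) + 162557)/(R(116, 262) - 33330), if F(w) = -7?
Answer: -162529/33068 ≈ -4.9150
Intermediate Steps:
W(Z) = -7*Z
(W(4) + 162557)/(R(116, 262) - 33330) = (-7*4 + 162557)/(262 - 33330) = (-28 + 162557)/(-33068) = 162529*(-1/33068) = -162529/33068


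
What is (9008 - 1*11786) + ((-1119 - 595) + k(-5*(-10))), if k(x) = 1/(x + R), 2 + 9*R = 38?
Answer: -242567/54 ≈ -4492.0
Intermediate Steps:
R = 4 (R = -2/9 + (⅑)*38 = -2/9 + 38/9 = 4)
k(x) = 1/(4 + x) (k(x) = 1/(x + 4) = 1/(4 + x))
(9008 - 1*11786) + ((-1119 - 595) + k(-5*(-10))) = (9008 - 1*11786) + ((-1119 - 595) + 1/(4 - 5*(-10))) = (9008 - 11786) + (-1714 + 1/(4 + 50)) = -2778 + (-1714 + 1/54) = -2778 - 92555/54 = -242567/54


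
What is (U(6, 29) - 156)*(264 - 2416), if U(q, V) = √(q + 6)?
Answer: 335712 - 4304*√3 ≈ 3.2826e+5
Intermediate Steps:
U(q, V) = √(6 + q)
(U(6, 29) - 156)*(264 - 2416) = (√(6 + 6) - 156)*(264 - 2416) = (√12 - 156)*(-2152) = (2*√3 - 156)*(-2152) = (-156 + 2*√3)*(-2152) = 335712 - 4304*√3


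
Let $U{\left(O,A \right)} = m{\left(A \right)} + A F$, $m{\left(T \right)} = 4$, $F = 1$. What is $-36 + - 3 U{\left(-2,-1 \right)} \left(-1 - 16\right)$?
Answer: $117$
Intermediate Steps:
$U{\left(O,A \right)} = 4 + A$ ($U{\left(O,A \right)} = 4 + A 1 = 4 + A$)
$-36 + - 3 U{\left(-2,-1 \right)} \left(-1 - 16\right) = -36 + - 3 \left(4 - 1\right) \left(-1 - 16\right) = -36 + \left(-3\right) 3 \left(-1 - 16\right) = -36 - -153 = -36 + 153 = 117$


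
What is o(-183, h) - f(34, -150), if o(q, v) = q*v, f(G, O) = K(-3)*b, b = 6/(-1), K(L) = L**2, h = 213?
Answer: -38925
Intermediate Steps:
b = -6 (b = 6*(-1) = -6)
f(G, O) = -54 (f(G, O) = (-3)**2*(-6) = 9*(-6) = -54)
o(-183, h) - f(34, -150) = -183*213 - 1*(-54) = -38979 + 54 = -38925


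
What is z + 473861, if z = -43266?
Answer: 430595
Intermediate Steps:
z + 473861 = -43266 + 473861 = 430595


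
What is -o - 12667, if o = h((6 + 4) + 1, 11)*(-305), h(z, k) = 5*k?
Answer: 4108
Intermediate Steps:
o = -16775 (o = (5*11)*(-305) = 55*(-305) = -16775)
-o - 12667 = -1*(-16775) - 12667 = 16775 - 12667 = 4108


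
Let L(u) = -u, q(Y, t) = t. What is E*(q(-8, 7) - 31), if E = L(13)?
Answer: 312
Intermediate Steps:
E = -13 (E = -1*13 = -13)
E*(q(-8, 7) - 31) = -13*(7 - 31) = -13*(-24) = 312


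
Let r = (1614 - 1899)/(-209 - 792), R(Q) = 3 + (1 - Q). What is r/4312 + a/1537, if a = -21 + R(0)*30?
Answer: 427752933/6634171544 ≈ 0.064477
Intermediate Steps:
R(Q) = 4 - Q
r = 285/1001 (r = -285/(-1001) = -285*(-1/1001) = 285/1001 ≈ 0.28472)
a = 99 (a = -21 + (4 - 1*0)*30 = -21 + (4 + 0)*30 = -21 + 4*30 = -21 + 120 = 99)
r/4312 + a/1537 = (285/1001)/4312 + 99/1537 = (285/1001)*(1/4312) + 99*(1/1537) = 285/4316312 + 99/1537 = 427752933/6634171544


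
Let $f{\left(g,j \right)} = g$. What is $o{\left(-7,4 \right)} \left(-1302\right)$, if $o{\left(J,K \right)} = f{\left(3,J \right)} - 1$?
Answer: $-2604$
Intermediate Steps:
$o{\left(J,K \right)} = 2$ ($o{\left(J,K \right)} = 3 - 1 = 2$)
$o{\left(-7,4 \right)} \left(-1302\right) = 2 \left(-1302\right) = -2604$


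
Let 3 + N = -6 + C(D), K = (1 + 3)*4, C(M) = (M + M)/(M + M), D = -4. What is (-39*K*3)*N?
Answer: 14976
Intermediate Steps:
C(M) = 1 (C(M) = (2*M)/((2*M)) = (2*M)*(1/(2*M)) = 1)
K = 16 (K = 4*4 = 16)
N = -8 (N = -3 + (-6 + 1) = -3 - 5 = -8)
(-39*K*3)*N = -624*3*(-8) = -39*48*(-8) = -1872*(-8) = 14976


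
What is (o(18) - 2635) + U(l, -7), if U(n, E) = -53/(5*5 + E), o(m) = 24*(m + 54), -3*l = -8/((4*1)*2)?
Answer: -16379/18 ≈ -909.94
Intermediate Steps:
l = ⅓ (l = -(-8)/(3*((4*1)*2)) = -(-8)/(3*(4*2)) = -(-8)/(3*8) = -⅓*(-1) = ⅓ ≈ 0.33333)
o(m) = 1296 + 24*m (o(m) = 24*(54 + m) = 1296 + 24*m)
U(n, E) = -53/(25 + E)
(o(18) - 2635) + U(l, -7) = ((1296 + 24*18) - 2635) - 53/(25 - 7) = ((1296 + 432) - 2635) - 53/18 = (1728 - 2635) - 53*1/18 = -907 - 53/18 = -16379/18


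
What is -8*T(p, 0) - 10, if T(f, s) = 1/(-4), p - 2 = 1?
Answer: -8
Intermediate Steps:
p = 3 (p = 2 + 1 = 3)
T(f, s) = -¼
-8*T(p, 0) - 10 = -8*(-¼) - 10 = 2 - 10 = -8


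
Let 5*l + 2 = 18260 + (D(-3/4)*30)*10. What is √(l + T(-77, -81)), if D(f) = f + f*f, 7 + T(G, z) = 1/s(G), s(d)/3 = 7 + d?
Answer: √6409221/42 ≈ 60.277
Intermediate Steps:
s(d) = 21 + 3*d (s(d) = 3*(7 + d) = 21 + 3*d)
T(G, z) = -7 + 1/(21 + 3*G)
D(f) = f + f²
l = 72807/20 (l = -⅖ + (18260 + (((-3/4)*(1 - 3/4))*30)*10)/5 = -⅖ + (18260 + (((-3*¼)*(1 - 3*¼))*30)*10)/5 = -⅖ + (18260 + (-3*(1 - ¾)/4*30)*10)/5 = -⅖ + (18260 + (-¾*¼*30)*10)/5 = -⅖ + (18260 - 3/16*30*10)/5 = -⅖ + (18260 - 45/8*10)/5 = -⅖ + (18260 - 225/4)/5 = -⅖ + (⅕)*(72815/4) = -⅖ + 14563/4 = 72807/20 ≈ 3640.4)
√(l + T(-77, -81)) = √(72807/20 + (-146 - 21*(-77))/(3*(7 - 77))) = √(72807/20 + (⅓)*(-146 + 1617)/(-70)) = √(72807/20 + (⅓)*(-1/70)*1471) = √(72807/20 - 1471/210) = √(305201/84) = √6409221/42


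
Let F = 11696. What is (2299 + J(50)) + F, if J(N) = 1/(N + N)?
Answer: 1399501/100 ≈ 13995.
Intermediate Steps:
J(N) = 1/(2*N)
(2299 + J(50)) + F = (2299 + (½)/50) + 11696 = (2299 + (½)*(1/50)) + 11696 = (2299 + 1/100) + 11696 = 229901/100 + 11696 = 1399501/100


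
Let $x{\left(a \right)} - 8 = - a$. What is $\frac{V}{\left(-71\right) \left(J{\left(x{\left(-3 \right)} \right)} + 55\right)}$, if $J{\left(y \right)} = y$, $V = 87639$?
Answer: $- \frac{29213}{1562} \approx -18.702$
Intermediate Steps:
$x{\left(a \right)} = 8 - a$
$\frac{V}{\left(-71\right) \left(J{\left(x{\left(-3 \right)} \right)} + 55\right)} = \frac{87639}{\left(-71\right) \left(\left(8 - -3\right) + 55\right)} = \frac{87639}{\left(-71\right) \left(\left(8 + 3\right) + 55\right)} = \frac{87639}{\left(-71\right) \left(11 + 55\right)} = \frac{87639}{\left(-71\right) 66} = \frac{87639}{-4686} = 87639 \left(- \frac{1}{4686}\right) = - \frac{29213}{1562}$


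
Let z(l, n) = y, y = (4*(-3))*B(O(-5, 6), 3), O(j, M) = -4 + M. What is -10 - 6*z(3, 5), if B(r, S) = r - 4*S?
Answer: -730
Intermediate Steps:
y = 120 (y = (4*(-3))*((-4 + 6) - 4*3) = -12*(2 - 12) = -12*(-10) = 120)
z(l, n) = 120
-10 - 6*z(3, 5) = -10 - 6*120 = -10 - 720 = -730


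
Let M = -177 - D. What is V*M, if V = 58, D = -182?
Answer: 290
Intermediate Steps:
M = 5 (M = -177 - 1*(-182) = -177 + 182 = 5)
V*M = 58*5 = 290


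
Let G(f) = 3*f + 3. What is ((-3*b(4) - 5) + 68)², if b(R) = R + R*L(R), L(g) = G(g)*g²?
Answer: 8003241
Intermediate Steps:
G(f) = 3 + 3*f
L(g) = g²*(3 + 3*g) (L(g) = (3 + 3*g)*g² = g²*(3 + 3*g))
b(R) = R + 3*R³*(1 + R) (b(R) = R + R*(3*R²*(1 + R)) = R + 3*R³*(1 + R))
((-3*b(4) - 5) + 68)² = ((-12*(1 + 3*4²*(1 + 4)) - 5) + 68)² = ((-12*(1 + 3*16*5) - 5) + 68)² = ((-12*(1 + 240) - 5) + 68)² = ((-12*241 - 5) + 68)² = ((-3*964 - 5) + 68)² = ((-2892 - 5) + 68)² = (-2897 + 68)² = (-2829)² = 8003241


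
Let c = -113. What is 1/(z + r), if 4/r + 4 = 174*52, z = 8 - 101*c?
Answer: 2261/25822882 ≈ 8.7558e-5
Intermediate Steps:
z = 11421 (z = 8 - 101*(-113) = 8 + 11413 = 11421)
r = 1/2261 (r = 4/(-4 + 174*52) = 4/(-4 + 9048) = 4/9044 = 4*(1/9044) = 1/2261 ≈ 0.00044228)
1/(z + r) = 1/(11421 + 1/2261) = 1/(25822882/2261) = 2261/25822882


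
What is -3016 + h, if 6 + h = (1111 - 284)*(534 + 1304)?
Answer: 1517004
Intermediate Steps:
h = 1520020 (h = -6 + (1111 - 284)*(534 + 1304) = -6 + 827*1838 = -6 + 1520026 = 1520020)
-3016 + h = -3016 + 1520020 = 1517004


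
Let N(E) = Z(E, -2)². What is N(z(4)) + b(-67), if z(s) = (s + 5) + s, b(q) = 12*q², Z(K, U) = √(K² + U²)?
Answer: 54041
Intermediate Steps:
z(s) = 5 + 2*s (z(s) = (5 + s) + s = 5 + 2*s)
N(E) = 4 + E² (N(E) = (√(E² + (-2)²))² = (√(E² + 4))² = (√(4 + E²))² = 4 + E²)
N(z(4)) + b(-67) = (4 + (5 + 2*4)²) + 12*(-67)² = (4 + (5 + 8)²) + 12*4489 = (4 + 13²) + 53868 = (4 + 169) + 53868 = 173 + 53868 = 54041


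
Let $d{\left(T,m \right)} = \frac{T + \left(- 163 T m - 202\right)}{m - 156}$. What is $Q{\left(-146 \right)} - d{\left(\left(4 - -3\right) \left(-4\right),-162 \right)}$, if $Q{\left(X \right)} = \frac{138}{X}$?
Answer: $- \frac{27006298}{11607} \approx -2326.7$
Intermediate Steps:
$d{\left(T,m \right)} = \frac{-202 + T - 163 T m}{-156 + m}$ ($d{\left(T,m \right)} = \frac{T - \left(202 + 163 T m\right)}{-156 + m} = \frac{-202 + T - 163 T m}{-156 + m}$)
$Q{\left(-146 \right)} - d{\left(\left(4 - -3\right) \left(-4\right),-162 \right)} = \frac{138}{-146} - \frac{-202 + \left(4 - -3\right) \left(-4\right) - 163 \left(4 - -3\right) \left(-4\right) \left(-162\right)}{-156 - 162} = 138 \left(- \frac{1}{146}\right) - \frac{-202 + \left(4 + 3\right) \left(-4\right) - 163 \left(4 + 3\right) \left(-4\right) \left(-162\right)}{-318} = - \frac{69}{73} - - \frac{-202 + 7 \left(-4\right) - 163 \cdot 7 \left(-4\right) \left(-162\right)}{318} = - \frac{69}{73} - - \frac{-202 - 28 - \left(-4564\right) \left(-162\right)}{318} = - \frac{69}{73} - - \frac{-202 - 28 - 739368}{318} = - \frac{69}{73} - \left(- \frac{1}{318}\right) \left(-739598\right) = - \frac{69}{73} - \frac{369799}{159} = - \frac{27006298}{11607}$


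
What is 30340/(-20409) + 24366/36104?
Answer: -299054833/368423268 ≈ -0.81172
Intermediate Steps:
30340/(-20409) + 24366/36104 = 30340*(-1/20409) + 24366*(1/36104) = -30340/20409 + 12183/18052 = -299054833/368423268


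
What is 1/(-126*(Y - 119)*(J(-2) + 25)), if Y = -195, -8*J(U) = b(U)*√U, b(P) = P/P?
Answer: 200/197829891 + I*√2/197829891 ≈ 1.011e-6 + 7.1486e-9*I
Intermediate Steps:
b(P) = 1
J(U) = -√U/8
1/(-126*(Y - 119)*(J(-2) + 25)) = 1/(-126*(-195 - 119)*(-I*√2/8 + 25)) = 1/(-(-39564)*(-I*√2/8 + 25)) = 1/(-(-39564)*(25 - I*√2/8)) = 1/(-126*(-7850 + 157*I*√2/4)) = 1/(989100 - 9891*I*√2/2)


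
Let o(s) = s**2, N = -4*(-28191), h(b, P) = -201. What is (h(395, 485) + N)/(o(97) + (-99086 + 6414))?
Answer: -112563/83263 ≈ -1.3519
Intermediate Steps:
N = 112764
(h(395, 485) + N)/(o(97) + (-99086 + 6414)) = (-201 + 112764)/(97**2 + (-99086 + 6414)) = 112563/(9409 - 92672) = 112563/(-83263) = 112563*(-1/83263) = -112563/83263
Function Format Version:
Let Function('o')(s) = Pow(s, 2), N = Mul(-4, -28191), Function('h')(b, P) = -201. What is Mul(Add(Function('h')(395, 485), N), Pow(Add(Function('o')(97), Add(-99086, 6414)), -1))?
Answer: Rational(-112563, 83263) ≈ -1.3519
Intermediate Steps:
N = 112764
Mul(Add(Function('h')(395, 485), N), Pow(Add(Function('o')(97), Add(-99086, 6414)), -1)) = Mul(Add(-201, 112764), Pow(Add(Pow(97, 2), Add(-99086, 6414)), -1)) = Mul(112563, Pow(Add(9409, -92672), -1)) = Mul(112563, Pow(-83263, -1)) = Mul(112563, Rational(-1, 83263)) = Rational(-112563, 83263)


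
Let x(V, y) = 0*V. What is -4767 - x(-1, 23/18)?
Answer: -4767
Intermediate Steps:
x(V, y) = 0
-4767 - x(-1, 23/18) = -4767 - 1*0 = -4767 + 0 = -4767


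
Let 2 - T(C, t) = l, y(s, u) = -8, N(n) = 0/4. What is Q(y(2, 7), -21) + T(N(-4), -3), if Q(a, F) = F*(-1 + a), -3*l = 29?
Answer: 602/3 ≈ 200.67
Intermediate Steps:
l = -29/3 (l = -1/3*29 = -29/3 ≈ -9.6667)
N(n) = 0 (N(n) = 0*(1/4) = 0)
T(C, t) = 35/3 (T(C, t) = 2 - 1*(-29/3) = 2 + 29/3 = 35/3)
Q(y(2, 7), -21) + T(N(-4), -3) = -21*(-1 - 8) + 35/3 = -21*(-9) + 35/3 = 189 + 35/3 = 602/3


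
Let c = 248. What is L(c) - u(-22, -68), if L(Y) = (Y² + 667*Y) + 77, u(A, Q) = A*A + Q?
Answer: 226581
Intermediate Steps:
u(A, Q) = Q + A² (u(A, Q) = A² + Q = Q + A²)
L(Y) = 77 + Y² + 667*Y
L(c) - u(-22, -68) = (77 + 248² + 667*248) - (-68 + (-22)²) = (77 + 61504 + 165416) - (-68 + 484) = 226997 - 1*416 = 226997 - 416 = 226581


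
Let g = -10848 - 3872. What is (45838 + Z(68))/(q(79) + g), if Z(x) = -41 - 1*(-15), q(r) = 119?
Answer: -45812/14601 ≈ -3.1376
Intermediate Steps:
Z(x) = -26 (Z(x) = -41 + 15 = -26)
g = -14720
(45838 + Z(68))/(q(79) + g) = (45838 - 26)/(119 - 14720) = 45812/(-14601) = 45812*(-1/14601) = -45812/14601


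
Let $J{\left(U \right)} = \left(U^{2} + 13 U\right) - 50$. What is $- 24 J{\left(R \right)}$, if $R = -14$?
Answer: $864$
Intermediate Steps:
$J{\left(U \right)} = -50 + U^{2} + 13 U$
$- 24 J{\left(R \right)} = - 24 \left(-50 + \left(-14\right)^{2} + 13 \left(-14\right)\right) = - 24 \left(-50 + 196 - 182\right) = \left(-24\right) \left(-36\right) = 864$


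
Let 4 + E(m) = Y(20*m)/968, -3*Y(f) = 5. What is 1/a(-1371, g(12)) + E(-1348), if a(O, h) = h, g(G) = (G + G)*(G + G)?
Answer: -278783/69696 ≈ -4.0000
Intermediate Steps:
g(G) = 4*G² (g(G) = (2*G)*(2*G) = 4*G²)
Y(f) = -5/3 (Y(f) = -⅓*5 = -5/3)
E(m) = -11621/2904 (E(m) = -4 - 5/3/968 = -4 - 5/3*1/968 = -4 - 5/2904 = -11621/2904)
1/a(-1371, g(12)) + E(-1348) = 1/(4*12²) - 11621/2904 = 1/(4*144) - 11621/2904 = 1/576 - 11621/2904 = -278783/69696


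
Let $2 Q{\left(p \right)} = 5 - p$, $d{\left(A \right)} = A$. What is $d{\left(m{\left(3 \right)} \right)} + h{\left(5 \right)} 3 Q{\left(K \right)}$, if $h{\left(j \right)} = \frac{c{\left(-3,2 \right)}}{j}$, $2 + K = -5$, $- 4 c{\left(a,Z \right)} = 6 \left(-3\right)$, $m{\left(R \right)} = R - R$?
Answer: $\frac{81}{5} \approx 16.2$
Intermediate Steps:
$m{\left(R \right)} = 0$
$c{\left(a,Z \right)} = \frac{9}{2}$ ($c{\left(a,Z \right)} = - \frac{6 \left(-3\right)}{4} = \left(- \frac{1}{4}\right) \left(-18\right) = \frac{9}{2}$)
$K = -7$ ($K = -2 - 5 = -7$)
$h{\left(j \right)} = \frac{9}{2 j}$
$Q{\left(p \right)} = \frac{5}{2} - \frac{p}{2}$ ($Q{\left(p \right)} = \frac{5 - p}{2} = \frac{5}{2} - \frac{p}{2}$)
$d{\left(m{\left(3 \right)} \right)} + h{\left(5 \right)} 3 Q{\left(K \right)} = 0 + \frac{9}{2 \cdot 5} \cdot 3 \left(\frac{5}{2} - - \frac{7}{2}\right) = 0 + \frac{9}{2} \cdot \frac{1}{5} \cdot 3 \left(\frac{5}{2} + \frac{7}{2}\right) = 0 + \frac{9 \cdot 3 \cdot 6}{10} = 0 + \frac{9}{10} \cdot 18 = 0 + \frac{81}{5} = \frac{81}{5}$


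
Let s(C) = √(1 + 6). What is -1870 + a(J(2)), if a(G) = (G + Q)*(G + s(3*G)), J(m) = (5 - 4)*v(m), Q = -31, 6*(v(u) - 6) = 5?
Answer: -73265/36 - 145*√7/6 ≈ -2099.1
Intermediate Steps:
v(u) = 41/6 (v(u) = 6 + (⅙)*5 = 6 + ⅚ = 41/6)
s(C) = √7
J(m) = 41/6 (J(m) = (5 - 4)*(41/6) = 1*(41/6) = 41/6)
a(G) = (-31 + G)*(G + √7) (a(G) = (G - 31)*(G + √7) = (-31 + G)*(G + √7))
-1870 + a(J(2)) = -1870 + ((41/6)² - 31*41/6 - 31*√7 + 41*√7/6) = -1870 + (1681/36 - 1271/6 - 31*√7 + 41*√7/6) = -1870 + (-5945/36 - 145*√7/6) = -73265/36 - 145*√7/6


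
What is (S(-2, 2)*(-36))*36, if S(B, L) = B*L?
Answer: 5184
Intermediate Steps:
(S(-2, 2)*(-36))*36 = (-2*2*(-36))*36 = -4*(-36)*36 = 144*36 = 5184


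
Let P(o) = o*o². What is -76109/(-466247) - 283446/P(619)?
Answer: 17919122492669/110582905728773 ≈ 0.16204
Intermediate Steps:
P(o) = o³
-76109/(-466247) - 283446/P(619) = -76109/(-466247) - 283446/(619³) = -76109*(-1/466247) - 283446/237176659 = 76109/466247 - 283446*1/237176659 = 76109/466247 - 283446/237176659 = 17919122492669/110582905728773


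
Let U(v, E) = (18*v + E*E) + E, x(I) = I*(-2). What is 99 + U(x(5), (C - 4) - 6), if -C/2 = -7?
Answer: -61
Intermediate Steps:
C = 14 (C = -2*(-7) = 14)
x(I) = -2*I
U(v, E) = E + E**2 + 18*v (U(v, E) = (18*v + E**2) + E = (E**2 + 18*v) + E = E + E**2 + 18*v)
99 + U(x(5), (C - 4) - 6) = 99 + (((14 - 4) - 6) + ((14 - 4) - 6)**2 + 18*(-2*5)) = 99 + ((10 - 6) + (10 - 6)**2 + 18*(-10)) = 99 + (4 + 4**2 - 180) = 99 + (4 + 16 - 180) = 99 - 160 = -61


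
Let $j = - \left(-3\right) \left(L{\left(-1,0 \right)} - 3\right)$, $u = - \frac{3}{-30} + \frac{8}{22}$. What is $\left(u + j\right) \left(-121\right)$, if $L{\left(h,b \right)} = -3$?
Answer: $\frac{21219}{10} \approx 2121.9$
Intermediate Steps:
$u = \frac{51}{110}$ ($u = \left(-3\right) \left(- \frac{1}{30}\right) + 8 \cdot \frac{1}{22} = \frac{1}{10} + \frac{4}{11} = \frac{51}{110} \approx 0.46364$)
$j = -18$ ($j = - \left(-3\right) \left(-3 - 3\right) = - \left(-3\right) \left(-6\right) = \left(-1\right) 18 = -18$)
$\left(u + j\right) \left(-121\right) = \left(\frac{51}{110} - 18\right) \left(-121\right) = \left(- \frac{1929}{110}\right) \left(-121\right) = \frac{21219}{10}$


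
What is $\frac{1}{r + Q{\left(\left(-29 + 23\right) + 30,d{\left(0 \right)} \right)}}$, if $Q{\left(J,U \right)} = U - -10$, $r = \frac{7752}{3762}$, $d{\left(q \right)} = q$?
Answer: $\frac{33}{398} \approx 0.082915$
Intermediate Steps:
$r = \frac{68}{33}$ ($r = 7752 \cdot \frac{1}{3762} = \frac{68}{33} \approx 2.0606$)
$Q{\left(J,U \right)} = 10 + U$ ($Q{\left(J,U \right)} = U + 10 = 10 + U$)
$\frac{1}{r + Q{\left(\left(-29 + 23\right) + 30,d{\left(0 \right)} \right)}} = \frac{1}{\frac{68}{33} + \left(10 + 0\right)} = \frac{1}{\frac{68}{33} + 10} = \frac{1}{\frac{398}{33}} = \frac{33}{398}$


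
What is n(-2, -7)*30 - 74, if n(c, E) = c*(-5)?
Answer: 226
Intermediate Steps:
n(c, E) = -5*c
n(-2, -7)*30 - 74 = -5*(-2)*30 - 74 = 10*30 - 74 = 300 - 74 = 226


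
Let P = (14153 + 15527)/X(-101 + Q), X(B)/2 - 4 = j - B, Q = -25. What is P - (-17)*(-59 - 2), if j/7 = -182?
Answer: -150146/143 ≈ -1050.0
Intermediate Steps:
j = -1274 (j = 7*(-182) = -1274)
X(B) = -2540 - 2*B (X(B) = 8 + 2*(-1274 - B) = 8 + (-2548 - 2*B) = -2540 - 2*B)
P = -1855/143 (P = (14153 + 15527)/(-2540 - 2*(-101 - 25)) = 29680/(-2540 - 2*(-126)) = 29680/(-2540 + 252) = 29680/(-2288) = 29680*(-1/2288) = -1855/143 ≈ -12.972)
P - (-17)*(-59 - 2) = -1855/143 - (-17)*(-59 - 2) = -1855/143 - (-17)*(-61) = -1855/143 - 1*1037 = -1855/143 - 1037 = -150146/143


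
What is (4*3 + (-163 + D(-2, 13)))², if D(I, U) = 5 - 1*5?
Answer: 22801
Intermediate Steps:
D(I, U) = 0 (D(I, U) = 5 - 5 = 0)
(4*3 + (-163 + D(-2, 13)))² = (4*3 + (-163 + 0))² = (12 - 163)² = (-151)² = 22801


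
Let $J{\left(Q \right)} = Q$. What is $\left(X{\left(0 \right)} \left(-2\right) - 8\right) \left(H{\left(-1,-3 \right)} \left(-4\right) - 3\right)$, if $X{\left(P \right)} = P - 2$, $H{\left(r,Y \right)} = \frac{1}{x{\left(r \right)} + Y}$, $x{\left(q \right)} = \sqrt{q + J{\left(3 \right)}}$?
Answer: $\frac{36}{7} - \frac{16 \sqrt{2}}{7} \approx 1.9104$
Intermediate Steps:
$x{\left(q \right)} = \sqrt{3 + q}$ ($x{\left(q \right)} = \sqrt{q + 3} = \sqrt{3 + q}$)
$H{\left(r,Y \right)} = \frac{1}{Y + \sqrt{3 + r}}$ ($H{\left(r,Y \right)} = \frac{1}{\sqrt{3 + r} + Y} = \frac{1}{Y + \sqrt{3 + r}}$)
$X{\left(P \right)} = -2 + P$ ($X{\left(P \right)} = P - 2 = -2 + P$)
$\left(X{\left(0 \right)} \left(-2\right) - 8\right) \left(H{\left(-1,-3 \right)} \left(-4\right) - 3\right) = \left(\left(-2 + 0\right) \left(-2\right) - 8\right) \left(\frac{1}{-3 + \sqrt{3 - 1}} \left(-4\right) - 3\right) = \left(\left(-2\right) \left(-2\right) - 8\right) \left(\frac{1}{-3 + \sqrt{2}} \left(-4\right) - 3\right) = \left(4 - 8\right) \left(- \frac{4}{-3 + \sqrt{2}} - 3\right) = - 4 \left(-3 - \frac{4}{-3 + \sqrt{2}}\right) = 12 + \frac{16}{-3 + \sqrt{2}}$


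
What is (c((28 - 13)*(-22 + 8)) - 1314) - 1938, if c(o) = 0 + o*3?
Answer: -3882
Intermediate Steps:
c(o) = 3*o (c(o) = 0 + 3*o = 3*o)
(c((28 - 13)*(-22 + 8)) - 1314) - 1938 = (3*((28 - 13)*(-22 + 8)) - 1314) - 1938 = (3*(15*(-14)) - 1314) - 1938 = (3*(-210) - 1314) - 1938 = (-630 - 1314) - 1938 = -1944 - 1938 = -3882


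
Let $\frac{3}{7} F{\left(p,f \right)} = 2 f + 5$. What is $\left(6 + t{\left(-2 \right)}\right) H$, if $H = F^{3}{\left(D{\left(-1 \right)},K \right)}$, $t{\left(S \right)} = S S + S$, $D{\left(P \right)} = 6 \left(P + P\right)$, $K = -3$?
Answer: $- \frac{2744}{27} \approx -101.63$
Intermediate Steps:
$D{\left(P \right)} = 12 P$ ($D{\left(P \right)} = 6 \cdot 2 P = 12 P$)
$t{\left(S \right)} = S + S^{2}$ ($t{\left(S \right)} = S^{2} + S = S + S^{2}$)
$F{\left(p,f \right)} = \frac{35}{3} + \frac{14 f}{3}$ ($F{\left(p,f \right)} = \frac{7 \left(2 f + 5\right)}{3} = \frac{7 \left(5 + 2 f\right)}{3} = \frac{35}{3} + \frac{14 f}{3}$)
$H = - \frac{343}{27}$ ($H = \left(\frac{35}{3} + \frac{14}{3} \left(-3\right)\right)^{3} = \left(\frac{35}{3} - 14\right)^{3} = \left(- \frac{7}{3}\right)^{3} = - \frac{343}{27} \approx -12.704$)
$\left(6 + t{\left(-2 \right)}\right) H = \left(6 - 2 \left(1 - 2\right)\right) \left(- \frac{343}{27}\right) = \left(6 - -2\right) \left(- \frac{343}{27}\right) = \left(6 + 2\right) \left(- \frac{343}{27}\right) = 8 \left(- \frac{343}{27}\right) = - \frac{2744}{27}$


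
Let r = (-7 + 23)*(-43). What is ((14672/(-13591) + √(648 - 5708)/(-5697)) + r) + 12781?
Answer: 164341291/13591 - 2*I*√1265/5697 ≈ 12092.0 - 0.012486*I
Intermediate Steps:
r = -688 (r = 16*(-43) = -688)
((14672/(-13591) + √(648 - 5708)/(-5697)) + r) + 12781 = ((14672/(-13591) + √(648 - 5708)/(-5697)) - 688) + 12781 = ((14672*(-1/13591) + √(-5060)*(-1/5697)) - 688) + 12781 = ((-14672/13591 + (2*I*√1265)*(-1/5697)) - 688) + 12781 = ((-14672/13591 - 2*I*√1265/5697) - 688) + 12781 = (-9365280/13591 - 2*I*√1265/5697) + 12781 = 164341291/13591 - 2*I*√1265/5697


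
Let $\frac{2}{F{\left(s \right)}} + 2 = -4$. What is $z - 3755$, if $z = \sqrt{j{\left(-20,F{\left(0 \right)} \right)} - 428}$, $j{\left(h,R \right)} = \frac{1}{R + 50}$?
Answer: $-3755 + \frac{i \sqrt{9501581}}{149} \approx -3755.0 + 20.688 i$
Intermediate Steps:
$F{\left(s \right)} = - \frac{1}{3}$ ($F{\left(s \right)} = \frac{2}{-2 - 4} = \frac{2}{-6} = 2 \left(- \frac{1}{6}\right) = - \frac{1}{3}$)
$j{\left(h,R \right)} = \frac{1}{50 + R}$
$z = \frac{i \sqrt{9501581}}{149}$ ($z = \sqrt{\frac{1}{50 - \frac{1}{3}} - 428} = \sqrt{\frac{1}{\frac{149}{3}} - 428} = \sqrt{\frac{3}{149} - 428} = \sqrt{- \frac{63769}{149}} = \frac{i \sqrt{9501581}}{149} \approx 20.688 i$)
$z - 3755 = \frac{i \sqrt{9501581}}{149} - 3755 = -3755 + \frac{i \sqrt{9501581}}{149}$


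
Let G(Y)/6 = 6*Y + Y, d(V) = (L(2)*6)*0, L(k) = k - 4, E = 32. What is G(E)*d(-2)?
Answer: 0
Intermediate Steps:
L(k) = -4 + k
d(V) = 0 (d(V) = ((-4 + 2)*6)*0 = -2*6*0 = -12*0 = 0)
G(Y) = 42*Y (G(Y) = 6*(6*Y + Y) = 6*(7*Y) = 42*Y)
G(E)*d(-2) = (42*32)*0 = 1344*0 = 0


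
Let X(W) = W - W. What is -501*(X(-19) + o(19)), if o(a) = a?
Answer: -9519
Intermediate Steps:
X(W) = 0
-501*(X(-19) + o(19)) = -501*(0 + 19) = -501*19 = -9519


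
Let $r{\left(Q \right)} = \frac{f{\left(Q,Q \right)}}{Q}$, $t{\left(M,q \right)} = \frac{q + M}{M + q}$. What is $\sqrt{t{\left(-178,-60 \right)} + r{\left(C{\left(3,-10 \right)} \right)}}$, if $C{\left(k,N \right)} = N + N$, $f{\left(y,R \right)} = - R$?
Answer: $0$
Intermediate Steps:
$C{\left(k,N \right)} = 2 N$
$t{\left(M,q \right)} = 1$ ($t{\left(M,q \right)} = \frac{M + q}{M + q} = 1$)
$r{\left(Q \right)} = -1$ ($r{\left(Q \right)} = \frac{\left(-1\right) Q}{Q} = -1$)
$\sqrt{t{\left(-178,-60 \right)} + r{\left(C{\left(3,-10 \right)} \right)}} = \sqrt{1 - 1} = \sqrt{0} = 0$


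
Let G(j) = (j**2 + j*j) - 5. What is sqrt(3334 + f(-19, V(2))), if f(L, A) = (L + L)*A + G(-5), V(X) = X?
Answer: 3*sqrt(367) ≈ 57.472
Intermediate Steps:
G(j) = -5 + 2*j**2 (G(j) = (j**2 + j**2) - 5 = 2*j**2 - 5 = -5 + 2*j**2)
f(L, A) = 45 + 2*A*L (f(L, A) = (L + L)*A + (-5 + 2*(-5)**2) = (2*L)*A + (-5 + 2*25) = 2*A*L + (-5 + 50) = 2*A*L + 45 = 45 + 2*A*L)
sqrt(3334 + f(-19, V(2))) = sqrt(3334 + (45 + 2*2*(-19))) = sqrt(3334 + (45 - 76)) = sqrt(3334 - 31) = sqrt(3303) = 3*sqrt(367)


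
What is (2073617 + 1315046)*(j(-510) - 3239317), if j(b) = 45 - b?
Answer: -10975072955206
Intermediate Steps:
(2073617 + 1315046)*(j(-510) - 3239317) = (2073617 + 1315046)*((45 - 1*(-510)) - 3239317) = 3388663*((45 + 510) - 3239317) = 3388663*(555 - 3239317) = 3388663*(-3238762) = -10975072955206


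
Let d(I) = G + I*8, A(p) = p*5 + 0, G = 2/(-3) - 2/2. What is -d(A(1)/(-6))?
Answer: 25/3 ≈ 8.3333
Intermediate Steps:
G = -5/3 (G = 2*(-1/3) - 2*1/2 = -2/3 - 1 = -5/3 ≈ -1.6667)
A(p) = 5*p (A(p) = 5*p + 0 = 5*p)
d(I) = -5/3 + 8*I (d(I) = -5/3 + I*8 = -5/3 + 8*I)
-d(A(1)/(-6)) = -(-5/3 + 8*((5*1)/(-6))) = -(-5/3 + 8*(5*(-1/6))) = -(-5/3 + 8*(-5/6)) = -(-5/3 - 20/3) = -1*(-25/3) = 25/3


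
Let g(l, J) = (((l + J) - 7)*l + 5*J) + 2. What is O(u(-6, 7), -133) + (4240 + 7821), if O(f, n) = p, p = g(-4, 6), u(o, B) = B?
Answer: 12113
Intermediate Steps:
g(l, J) = 2 + 5*J + l*(-7 + J + l) (g(l, J) = (((J + l) - 7)*l + 5*J) + 2 = ((-7 + J + l)*l + 5*J) + 2 = (l*(-7 + J + l) + 5*J) + 2 = (5*J + l*(-7 + J + l)) + 2 = 2 + 5*J + l*(-7 + J + l))
p = 52 (p = 2 + (-4)² - 7*(-4) + 5*6 + 6*(-4) = 2 + 16 + 28 + 30 - 24 = 52)
O(f, n) = 52
O(u(-6, 7), -133) + (4240 + 7821) = 52 + (4240 + 7821) = 52 + 12061 = 12113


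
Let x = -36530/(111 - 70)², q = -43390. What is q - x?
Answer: -72902060/1681 ≈ -43368.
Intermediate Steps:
x = -36530/1681 (x = -36530/(41²) = -36530/1681 ≈ -21.731)
q - x = -43390 - 1*(-36530/1681) = -43390 + 36530/1681 = -72902060/1681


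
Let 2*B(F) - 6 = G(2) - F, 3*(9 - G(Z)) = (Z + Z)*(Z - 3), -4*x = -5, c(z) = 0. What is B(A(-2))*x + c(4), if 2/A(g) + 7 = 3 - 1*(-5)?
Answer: 215/24 ≈ 8.9583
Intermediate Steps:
x = 5/4 (x = -1/4*(-5) = 5/4 ≈ 1.2500)
G(Z) = 9 - 2*Z*(-3 + Z)/3 (G(Z) = 9 - (Z + Z)*(Z - 3)/3 = 9 - 2*Z*(-3 + Z)/3)
A(g) = 2 (A(g) = 2/(-7 + (3 - 1*(-5))) = 2/(-7 + (3 + 5)) = 2/(-7 + 8) = 2/1 = 2*1 = 2)
B(F) = 49/6 - F/2 (B(F) = 3 + ((9 + 2*2 - 2/3*2**2) - F)/2 = 3 + ((9 + 4 - 2/3*4) - F)/2 = 3 + ((9 + 4 - 8/3) - F)/2 = 3 + (31/3 - F)/2 = 3 + (31/6 - F/2) = 49/6 - F/2)
B(A(-2))*x + c(4) = (49/6 - 1/2*2)*(5/4) + 0 = (49/6 - 1)*(5/4) + 0 = (43/6)*(5/4) + 0 = 215/24 + 0 = 215/24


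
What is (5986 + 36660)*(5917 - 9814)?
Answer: -166191462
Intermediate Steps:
(5986 + 36660)*(5917 - 9814) = 42646*(-3897) = -166191462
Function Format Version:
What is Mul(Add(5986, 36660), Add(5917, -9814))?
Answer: -166191462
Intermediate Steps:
Mul(Add(5986, 36660), Add(5917, -9814)) = Mul(42646, -3897) = -166191462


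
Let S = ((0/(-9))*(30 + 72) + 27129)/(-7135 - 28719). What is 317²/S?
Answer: -3602932606/27129 ≈ -1.3281e+5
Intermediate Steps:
S = -27129/35854 (S = ((0*(-⅑))*102 + 27129)/(-35854) = (0*102 + 27129)*(-1/35854) = (0 + 27129)*(-1/35854) = 27129*(-1/35854) = -27129/35854 ≈ -0.75665)
317²/S = 317²/(-27129/35854) = 100489*(-35854/27129) = -3602932606/27129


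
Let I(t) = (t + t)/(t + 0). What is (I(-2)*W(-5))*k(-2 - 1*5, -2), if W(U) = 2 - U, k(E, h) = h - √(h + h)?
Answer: -28 - 28*I ≈ -28.0 - 28.0*I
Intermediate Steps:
k(E, h) = h - √2*√h (k(E, h) = h - √(2*h) = h - √2*√h)
I(t) = 2 (I(t) = (2*t)/t = 2)
(I(-2)*W(-5))*k(-2 - 1*5, -2) = (2*(2 - 1*(-5)))*(-2 - √2*√(-2)) = (2*(2 + 5))*(-2 - √2*I*√2) = (2*7)*(-2 - 2*I) = 14*(-2 - 2*I) = -28 - 28*I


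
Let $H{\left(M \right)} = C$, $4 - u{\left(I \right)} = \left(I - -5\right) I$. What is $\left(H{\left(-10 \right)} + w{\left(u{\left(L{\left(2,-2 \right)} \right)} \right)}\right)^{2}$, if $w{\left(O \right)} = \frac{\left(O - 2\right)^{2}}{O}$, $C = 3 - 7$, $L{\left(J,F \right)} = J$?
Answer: $\frac{8464}{25} \approx 338.56$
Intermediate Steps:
$u{\left(I \right)} = 4 - I \left(5 + I\right)$ ($u{\left(I \right)} = 4 - \left(I - -5\right) I = 4 - \left(I + 5\right) I = 4 - \left(5 + I\right) I = 4 - I \left(5 + I\right)$)
$C = -4$ ($C = 3 - 7 = -4$)
$H{\left(M \right)} = -4$
$w{\left(O \right)} = \frac{\left(-2 + O\right)^{2}}{O}$
$\left(H{\left(-10 \right)} + w{\left(u{\left(L{\left(2,-2 \right)} \right)} \right)}\right)^{2} = \left(-4 + \frac{\left(-2 - 10\right)^{2}}{4 - 2^{2} - 10}\right)^{2} = \left(-4 + \frac{\left(-2 - 10\right)^{2}}{4 - 4 - 10}\right)^{2} = \left(-4 + \frac{\left(-2 - 10\right)^{2}}{-10}\right)^{2} = \left(-4 - \frac{\left(-12\right)^{2}}{10}\right)^{2} = \left(-4 - \frac{72}{5}\right)^{2} = \left(- \frac{92}{5}\right)^{2} = \frac{8464}{25}$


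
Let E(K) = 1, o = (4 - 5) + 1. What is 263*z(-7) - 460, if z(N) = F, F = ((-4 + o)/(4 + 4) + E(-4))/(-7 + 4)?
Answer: -3023/6 ≈ -503.83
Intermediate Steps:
o = 0 (o = -1 + 1 = 0)
F = -⅙ (F = ((-4 + 0)/(4 + 4) + 1)/(-7 + 4) = (-4/8 + 1)/(-3) = (-4*⅛ + 1)*(-⅓) = (-½ + 1)*(-⅓) = (½)*(-⅓) = -⅙ ≈ -0.16667)
z(N) = -⅙
263*z(-7) - 460 = 263*(-⅙) - 460 = -263/6 - 460 = -3023/6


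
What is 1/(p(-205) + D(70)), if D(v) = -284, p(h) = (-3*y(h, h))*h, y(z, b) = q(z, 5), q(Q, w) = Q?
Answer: -1/126359 ≈ -7.9140e-6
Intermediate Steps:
y(z, b) = z
p(h) = -3*h² (p(h) = (-3*h)*h = -3*h²)
1/(p(-205) + D(70)) = 1/(-3*(-205)² - 284) = 1/(-3*42025 - 284) = 1/(-126075 - 284) = 1/(-126359) = -1/126359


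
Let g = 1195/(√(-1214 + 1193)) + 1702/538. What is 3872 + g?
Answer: 1042419/269 - 1195*I*√21/21 ≈ 3875.2 - 260.77*I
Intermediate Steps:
g = 851/269 - 1195*I*√21/21 (g = 1195/(√(-21)) + 1702*(1/538) = 1195/((I*√21)) + 851/269 = 1195*(-I*√21/21) + 851/269 = -1195*I*√21/21 + 851/269 = 851/269 - 1195*I*√21/21 ≈ 3.1636 - 260.77*I)
3872 + g = 3872 + (851/269 - 1195*I*√21/21) = 1042419/269 - 1195*I*√21/21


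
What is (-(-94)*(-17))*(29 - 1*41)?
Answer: 19176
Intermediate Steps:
(-(-94)*(-17))*(29 - 1*41) = (-94*17)*(29 - 41) = -1598*(-12) = 19176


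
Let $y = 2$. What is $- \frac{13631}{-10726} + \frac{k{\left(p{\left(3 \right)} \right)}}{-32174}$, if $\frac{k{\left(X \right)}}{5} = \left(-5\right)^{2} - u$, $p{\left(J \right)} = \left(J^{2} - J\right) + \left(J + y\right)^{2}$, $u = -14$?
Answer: $\frac{109118056}{86274581} \approx 1.2648$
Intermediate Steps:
$p{\left(J \right)} = J^{2} + \left(2 + J\right)^{2} - J$ ($p{\left(J \right)} = \left(J^{2} - J\right) + \left(J + 2\right)^{2} = \left(J^{2} - J\right) + \left(2 + J\right)^{2} = J^{2} + \left(2 + J\right)^{2} - J$)
$k{\left(X \right)} = 195$ ($k{\left(X \right)} = 5 \left(\left(-5\right)^{2} - -14\right) = 5 \left(25 + 14\right) = 5 \cdot 39 = 195$)
$- \frac{13631}{-10726} + \frac{k{\left(p{\left(3 \right)} \right)}}{-32174} = - \frac{13631}{-10726} + \frac{195}{-32174} = \left(-13631\right) \left(- \frac{1}{10726}\right) + 195 \left(- \frac{1}{32174}\right) = \frac{13631}{10726} - \frac{195}{32174} = \frac{109118056}{86274581}$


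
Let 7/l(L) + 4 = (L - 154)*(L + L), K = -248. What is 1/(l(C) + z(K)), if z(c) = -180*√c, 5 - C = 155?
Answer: 13028/1363804725196801 + 61102362240*I*√62/1363804725196801 ≈ 9.5527e-12 + 0.00035278*I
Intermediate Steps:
C = -150 (C = 5 - 1*155 = 5 - 155 = -150)
l(L) = 7/(-4 + 2*L*(-154 + L)) (l(L) = 7/(-4 + (L - 154)*(L + L)) = 7/(-4 + (-154 + L)*(2*L)) = 7/(-4 + 2*L*(-154 + L)))
1/(l(C) + z(K)) = 1/(7/(2*(-2 + (-150)² - 154*(-150))) - 360*I*√62) = 1/(7/(2*(-2 + 22500 + 23100)) - 360*I*√62) = 1/((7/2)/45598 - 360*I*√62) = 1/((7/2)*(1/45598) - 360*I*√62) = 1/(1/13028 - 360*I*√62)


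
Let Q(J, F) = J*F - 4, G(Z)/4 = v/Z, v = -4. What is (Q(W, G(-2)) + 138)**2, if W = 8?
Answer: 39204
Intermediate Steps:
G(Z) = -16/Z (G(Z) = 4*(-4/Z) = -16/Z)
Q(J, F) = -4 + F*J (Q(J, F) = F*J - 4 = -4 + F*J)
(Q(W, G(-2)) + 138)**2 = ((-4 - 16/(-2)*8) + 138)**2 = ((-4 - 16*(-1/2)*8) + 138)**2 = ((-4 + 8*8) + 138)**2 = ((-4 + 64) + 138)**2 = (60 + 138)**2 = 198**2 = 39204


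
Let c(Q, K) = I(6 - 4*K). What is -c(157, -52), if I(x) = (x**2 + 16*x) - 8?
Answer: -49212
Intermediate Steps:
I(x) = -8 + x**2 + 16*x
c(Q, K) = 88 + (6 - 4*K)**2 - 64*K (c(Q, K) = -8 + (6 - 4*K)**2 + 16*(6 - 4*K) = -8 + (6 - 4*K)**2 + (96 - 64*K) = 88 + (6 - 4*K)**2 - 64*K)
-c(157, -52) = -(124 - 112*(-52) + 16*(-52)**2) = -(124 + 5824 + 16*2704) = -(124 + 5824 + 43264) = -1*49212 = -49212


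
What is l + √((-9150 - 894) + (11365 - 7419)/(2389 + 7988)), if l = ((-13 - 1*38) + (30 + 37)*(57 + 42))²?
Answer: 43322724 + I*√120168706226/3459 ≈ 4.3323e+7 + 100.22*I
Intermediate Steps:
l = 43322724 (l = ((-13 - 38) + 67*99)² = (-51 + 6633)² = 6582² = 43322724)
l + √((-9150 - 894) + (11365 - 7419)/(2389 + 7988)) = 43322724 + √((-9150 - 894) + (11365 - 7419)/(2389 + 7988)) = 43322724 + √(-10044 + 3946/10377) = 43322724 + √(-104222642/10377) = 43322724 + I*√120168706226/3459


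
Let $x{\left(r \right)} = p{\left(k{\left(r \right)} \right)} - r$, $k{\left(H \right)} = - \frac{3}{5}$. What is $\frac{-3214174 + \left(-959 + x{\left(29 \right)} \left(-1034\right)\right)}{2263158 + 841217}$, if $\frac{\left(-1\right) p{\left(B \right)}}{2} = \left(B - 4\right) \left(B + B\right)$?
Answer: $- \frac{79343291}{77609375} \approx -1.0223$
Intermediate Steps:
$k{\left(H \right)} = - \frac{3}{5}$ ($k{\left(H \right)} = \left(-3\right) \frac{1}{5} = - \frac{3}{5}$)
$p{\left(B \right)} = - 4 B \left(-4 + B\right)$ ($p{\left(B \right)} = - 2 \left(B - 4\right) \left(B + B\right) = - 2 \left(-4 + B\right) 2 B = - 2 \cdot 2 B \left(-4 + B\right) = - 4 B \left(-4 + B\right)$)
$x{\left(r \right)} = - \frac{276}{25} - r$ ($x{\left(r \right)} = 4 \left(- \frac{3}{5}\right) \left(4 - - \frac{3}{5}\right) - r = 4 \left(- \frac{3}{5}\right) \left(4 + \frac{3}{5}\right) - r = 4 \left(- \frac{3}{5}\right) \frac{23}{5} - r = - \frac{276}{25} - r$)
$\frac{-3214174 + \left(-959 + x{\left(29 \right)} \left(-1034\right)\right)}{2263158 + 841217} = \frac{-3214174 - \left(959 - \left(- \frac{276}{25} - 29\right) \left(-1034\right)\right)}{2263158 + 841217} = \frac{-3214174 - \left(959 - \left(- \frac{276}{25} - 29\right) \left(-1034\right)\right)}{3104375} = \left(-3214174 - - \frac{1011059}{25}\right) \frac{1}{3104375} = \left(-3214174 + \left(-959 + \frac{1035034}{25}\right)\right) \frac{1}{3104375} = \left(-3214174 + \frac{1011059}{25}\right) \frac{1}{3104375} = \left(- \frac{79343291}{25}\right) \frac{1}{3104375} = - \frac{79343291}{77609375}$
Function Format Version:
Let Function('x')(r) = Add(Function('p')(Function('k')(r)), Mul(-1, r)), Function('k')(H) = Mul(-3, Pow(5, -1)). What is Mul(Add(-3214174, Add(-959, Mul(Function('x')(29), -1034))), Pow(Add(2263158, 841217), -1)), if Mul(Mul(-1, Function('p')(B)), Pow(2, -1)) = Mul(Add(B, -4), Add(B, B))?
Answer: Rational(-79343291, 77609375) ≈ -1.0223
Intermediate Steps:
Function('k')(H) = Rational(-3, 5) (Function('k')(H) = Mul(-3, Rational(1, 5)) = Rational(-3, 5))
Function('p')(B) = Mul(-4, B, Add(-4, B)) (Function('p')(B) = Mul(-2, Mul(Add(B, -4), Add(B, B))) = Mul(-2, Mul(Add(-4, B), Mul(2, B))) = Mul(-2, Mul(2, B, Add(-4, B))) = Mul(-4, B, Add(-4, B)))
Function('x')(r) = Add(Rational(-276, 25), Mul(-1, r)) (Function('x')(r) = Add(Mul(4, Rational(-3, 5), Add(4, Mul(-1, Rational(-3, 5)))), Mul(-1, r)) = Add(Mul(4, Rational(-3, 5), Add(4, Rational(3, 5))), Mul(-1, r)) = Add(Mul(4, Rational(-3, 5), Rational(23, 5)), Mul(-1, r)) = Add(Rational(-276, 25), Mul(-1, r)))
Mul(Add(-3214174, Add(-959, Mul(Function('x')(29), -1034))), Pow(Add(2263158, 841217), -1)) = Mul(Add(-3214174, Add(-959, Mul(Add(Rational(-276, 25), Mul(-1, 29)), -1034))), Pow(Add(2263158, 841217), -1)) = Mul(Add(-3214174, Add(-959, Mul(Add(Rational(-276, 25), -29), -1034))), Pow(3104375, -1)) = Mul(Add(-3214174, Add(-959, Mul(Rational(-1001, 25), -1034))), Rational(1, 3104375)) = Mul(Add(-3214174, Add(-959, Rational(1035034, 25))), Rational(1, 3104375)) = Mul(Add(-3214174, Rational(1011059, 25)), Rational(1, 3104375)) = Mul(Rational(-79343291, 25), Rational(1, 3104375)) = Rational(-79343291, 77609375)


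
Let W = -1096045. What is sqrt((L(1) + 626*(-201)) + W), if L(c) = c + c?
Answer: I*sqrt(1221869) ≈ 1105.4*I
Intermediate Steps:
L(c) = 2*c
sqrt((L(1) + 626*(-201)) + W) = sqrt((2*1 + 626*(-201)) - 1096045) = sqrt((2 - 125826) - 1096045) = sqrt(-125824 - 1096045) = sqrt(-1221869) = I*sqrt(1221869)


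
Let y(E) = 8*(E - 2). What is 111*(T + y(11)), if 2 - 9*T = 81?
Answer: 21053/3 ≈ 7017.7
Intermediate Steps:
y(E) = -16 + 8*E (y(E) = 8*(-2 + E) = -16 + 8*E)
T = -79/9 (T = 2/9 - ⅑*81 = 2/9 - 9 = -79/9 ≈ -8.7778)
111*(T + y(11)) = 111*(-79/9 + (-16 + 8*11)) = 111*(-79/9 + (-16 + 88)) = 111*(-79/9 + 72) = 111*(569/9) = 21053/3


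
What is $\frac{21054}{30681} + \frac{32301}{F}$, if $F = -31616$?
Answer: $- \frac{108461239}{323336832} \approx -0.33544$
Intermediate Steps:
$\frac{21054}{30681} + \frac{32301}{F} = \frac{21054}{30681} + \frac{32301}{-31616} = 21054 \cdot \frac{1}{30681} + 32301 \left(- \frac{1}{31616}\right) = \frac{7018}{10227} - \frac{32301}{31616} = - \frac{108461239}{323336832}$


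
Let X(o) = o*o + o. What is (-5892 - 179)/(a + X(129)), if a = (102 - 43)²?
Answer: -6071/20251 ≈ -0.29979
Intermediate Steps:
X(o) = o + o² (X(o) = o² + o = o + o²)
a = 3481 (a = 59² = 3481)
(-5892 - 179)/(a + X(129)) = (-5892 - 179)/(3481 + 129*(1 + 129)) = -6071/(3481 + 129*130) = -6071/(3481 + 16770) = -6071/20251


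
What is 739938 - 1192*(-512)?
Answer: 1350242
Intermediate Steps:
739938 - 1192*(-512) = 739938 - 1*(-610304) = 739938 + 610304 = 1350242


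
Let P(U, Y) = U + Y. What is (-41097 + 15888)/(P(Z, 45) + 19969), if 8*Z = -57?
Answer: -201672/160055 ≈ -1.2600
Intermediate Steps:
Z = -57/8 (Z = (1/8)*(-57) = -57/8 ≈ -7.1250)
(-41097 + 15888)/(P(Z, 45) + 19969) = (-41097 + 15888)/((-57/8 + 45) + 19969) = -25209/(303/8 + 19969) = -25209/160055/8 = -25209*8/160055 = -201672/160055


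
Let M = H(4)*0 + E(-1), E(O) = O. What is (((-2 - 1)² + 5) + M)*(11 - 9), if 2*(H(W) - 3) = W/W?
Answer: 26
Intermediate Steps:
H(W) = 7/2 (H(W) = 3 + (W/W)/2 = 3 + (½)*1 = 3 + ½ = 7/2)
M = -1 (M = (7/2)*0 - 1 = 0 - 1 = -1)
(((-2 - 1)² + 5) + M)*(11 - 9) = (((-2 - 1)² + 5) - 1)*(11 - 9) = (((-3)² + 5) - 1)*2 = ((9 + 5) - 1)*2 = (14 - 1)*2 = 13*2 = 26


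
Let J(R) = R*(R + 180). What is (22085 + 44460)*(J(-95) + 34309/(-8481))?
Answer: -414505078480/771 ≈ -5.3762e+8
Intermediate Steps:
J(R) = R*(180 + R)
(22085 + 44460)*(J(-95) + 34309/(-8481)) = (22085 + 44460)*(-95*(180 - 95) + 34309/(-8481)) = 66545*(-95*85 + 34309*(-1/8481)) = 66545*(-8075 - 3119/771) = 66545*(-6228944/771) = -414505078480/771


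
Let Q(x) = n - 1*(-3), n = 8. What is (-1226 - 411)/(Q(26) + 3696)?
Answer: -1637/3707 ≈ -0.44160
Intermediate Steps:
Q(x) = 11 (Q(x) = 8 - 1*(-3) = 8 + 3 = 11)
(-1226 - 411)/(Q(26) + 3696) = (-1226 - 411)/(11 + 3696) = -1637/3707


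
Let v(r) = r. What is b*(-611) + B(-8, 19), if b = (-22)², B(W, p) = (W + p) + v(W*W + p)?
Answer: -295630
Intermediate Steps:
B(W, p) = W + W² + 2*p (B(W, p) = (W + p) + (W*W + p) = (W + p) + (W² + p) = (W + p) + (p + W²) = W + W² + 2*p)
b = 484
b*(-611) + B(-8, 19) = 484*(-611) + (-8 + (-8)² + 2*19) = -295724 + (-8 + 64 + 38) = -295724 + 94 = -295630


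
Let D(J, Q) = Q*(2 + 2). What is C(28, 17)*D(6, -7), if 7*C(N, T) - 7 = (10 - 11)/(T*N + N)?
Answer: -3527/126 ≈ -27.992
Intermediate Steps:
D(J, Q) = 4*Q (D(J, Q) = Q*4 = 4*Q)
C(N, T) = 1 - 1/(7*(N + N*T)) (C(N, T) = 1 + ((10 - 11)/(T*N + N))/7 = 1 + (-1/(N*T + N))/7 = 1 + (-1/(N + N*T))/7 = 1 - 1/(7*(N + N*T)))
C(28, 17)*D(6, -7) = ((-⅐ + 28 + 28*17)/(28*(1 + 17)))*(4*(-7)) = ((1/28)*(-⅐ + 28 + 476)/18)*(-28) = ((1/28)*(1/18)*(3527/7))*(-28) = (3527/3528)*(-28) = -3527/126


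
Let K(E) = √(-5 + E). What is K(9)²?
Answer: 4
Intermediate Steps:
K(9)² = (√(-5 + 9))² = (√4)² = 2² = 4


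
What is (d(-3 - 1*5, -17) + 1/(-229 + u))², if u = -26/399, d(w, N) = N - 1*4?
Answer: 3685386309696/8353411609 ≈ 441.18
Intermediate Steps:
d(w, N) = -4 + N (d(w, N) = N - 4 = -4 + N)
u = -26/399 (u = -26*1/399 = -26/399 ≈ -0.065163)
(d(-3 - 1*5, -17) + 1/(-229 + u))² = ((-4 - 17) + 1/(-229 - 26/399))² = (-21 + 1/(-91397/399))² = (-21 - 399/91397)² = (-1919736/91397)² = 3685386309696/8353411609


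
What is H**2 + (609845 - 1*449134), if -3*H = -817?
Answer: 2113888/9 ≈ 2.3488e+5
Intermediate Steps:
H = 817/3 (H = -1/3*(-817) = 817/3 ≈ 272.33)
H**2 + (609845 - 1*449134) = (817/3)**2 + (609845 - 1*449134) = 667489/9 + (609845 - 449134) = 667489/9 + 160711 = 2113888/9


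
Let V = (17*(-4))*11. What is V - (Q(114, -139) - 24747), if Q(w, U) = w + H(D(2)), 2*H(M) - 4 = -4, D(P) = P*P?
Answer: 23885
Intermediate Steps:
D(P) = P²
H(M) = 0 (H(M) = 2 + (½)*(-4) = 2 - 2 = 0)
Q(w, U) = w (Q(w, U) = w + 0 = w)
V = -748 (V = -68*11 = -748)
V - (Q(114, -139) - 24747) = -748 - (114 - 24747) = -748 - 1*(-24633) = -748 + 24633 = 23885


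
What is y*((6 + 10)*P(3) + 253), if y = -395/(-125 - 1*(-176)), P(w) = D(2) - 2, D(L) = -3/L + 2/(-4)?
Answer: -24885/17 ≈ -1463.8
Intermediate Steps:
D(L) = -½ - 3/L (D(L) = -3/L + 2*(-¼) = -3/L - ½ = -½ - 3/L)
P(w) = -4 (P(w) = (½)*(-6 - 1*2)/2 - 2 = (½)*(½)*(-6 - 2) - 2 = (½)*(½)*(-8) - 2 = -2 - 2 = -4)
y = -395/51 (y = -395/(-125 + 176) = -395/51 ≈ -7.7451)
y*((6 + 10)*P(3) + 253) = -395*((6 + 10)*(-4) + 253)/51 = -395*(16*(-4) + 253)/51 = -395*(-64 + 253)/51 = -395/51*189 = -24885/17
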